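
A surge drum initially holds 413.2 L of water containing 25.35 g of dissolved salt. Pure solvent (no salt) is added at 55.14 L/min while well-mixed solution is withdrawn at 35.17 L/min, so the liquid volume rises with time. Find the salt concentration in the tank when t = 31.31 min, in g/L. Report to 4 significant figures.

Let m(t) be the amount of salt. Volume: V(t) = V₀ + (Q_in − Q_out) t = 413.2 + 19.9700 t; V(31.31) = 1038.46 L.
Solute balance: dm/dt = 0 − Q_out C = −Q_out m/V(t).
Separate: dm/m = −Q_out dt/V(t) ⇒ ln(m/m₀) = −(Q_out/(Q_in−Q_out)) ln(V/V₀).
m = m₀ (V₀/V)^(Q_out/(Q_in−Q_out)) = 25.35 × (413.2/1038.46)^(1.76114) = 5.00169 g.
C = m/V = 5.00169/1038.46 = 0.00481644 g/L.

0.004816 g/L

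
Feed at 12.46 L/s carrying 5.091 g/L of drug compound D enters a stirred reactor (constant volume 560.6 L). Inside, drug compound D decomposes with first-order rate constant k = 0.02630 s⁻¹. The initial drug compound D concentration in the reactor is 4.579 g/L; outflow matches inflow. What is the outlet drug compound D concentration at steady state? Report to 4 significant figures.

V dC/dt = Q(C_in − C) − k V C.
Steady state (dC/dt = 0): C_ss = Q C_in/(Q + kV) = C_in/(1 + kV/Q).
C_ss = 12.46·5.091/(12.46 + 0.02630·560.6) = 63.4339/27.2038 = 2.33180 g/L.

2.332 g/L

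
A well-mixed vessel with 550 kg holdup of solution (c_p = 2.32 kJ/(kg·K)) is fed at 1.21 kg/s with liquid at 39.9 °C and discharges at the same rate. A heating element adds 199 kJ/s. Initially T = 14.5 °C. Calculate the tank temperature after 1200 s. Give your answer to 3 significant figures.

M c_p dT/dt = ṁ c_p (T_in − T) + Q̇.
Rearrange: dT/dt = (T_ss − T)/τ with τ = M/ṁ = 454.55 s and T_ss = T_in + Q̇/(ṁ c_p) = 110.79 °C.
Solution: T(t) = T_ss + (T₀ − T_ss) e^(−t/τ).
T(1200) = 110.79 + (-96.289)·e^(−1200/454.55) = 110.79 + (-96.289)·0.071361 = 103.92 °C.

104 °C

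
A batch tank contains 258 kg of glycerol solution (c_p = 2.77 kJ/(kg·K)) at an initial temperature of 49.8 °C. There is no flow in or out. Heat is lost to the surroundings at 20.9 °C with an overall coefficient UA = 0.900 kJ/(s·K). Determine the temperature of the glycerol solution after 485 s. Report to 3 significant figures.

Lumped-capacitance energy balance: M c_p dT/dt = UA(T_amb − T).
dT/dt = (T_ss − T)/τ with T_ss = T_amb = 20.900 °C, τ = M c_p/UA = 258·2.77/0.900 = 794.07 s.
This is linear first-order; T(t) = T_ss + (T₀ − T_ss) e^(−t/τ).
T(485) = 20.900 + (28.900)·0.54293 = 36.591 °C.

36.6 °C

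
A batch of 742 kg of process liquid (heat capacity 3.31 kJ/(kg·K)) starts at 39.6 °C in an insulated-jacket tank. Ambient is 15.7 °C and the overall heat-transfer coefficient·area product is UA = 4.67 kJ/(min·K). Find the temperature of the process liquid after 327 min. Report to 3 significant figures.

M c_p dT/dt = −UA(T − T_amb).
dT/dt = (T_ss − T)/τ with T_ss = T_amb = 15.700 °C, τ = M c_p/UA = 742·3.31/4.67 = 525.91 min.
Integrating: T(t) = T_ss + (T₀ − T_ss) e^(−t/τ).
T(327) = 15.700 + (23.900)·0.53699 = 28.534 °C.

28.5 °C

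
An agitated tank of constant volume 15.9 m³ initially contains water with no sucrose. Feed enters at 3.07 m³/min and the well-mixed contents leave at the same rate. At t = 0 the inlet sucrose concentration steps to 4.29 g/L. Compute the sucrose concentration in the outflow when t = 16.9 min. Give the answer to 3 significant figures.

Accumulation = in − out for the solute gives V dC/dt = Q(C_in − C).
Rewrite as dC/dt + C/τ = C_in/τ, τ = V/Q = 5.1792 min.
Integrating: C(t) = C_in + (C₀ − C_in) e^(−t/τ).
C(16.9) = 4.29 + (0 − 4.29)·e^(−16.9/5.1792) = 4.29 + (-4.2900)·0.038270 = 4.1258 g/L.

4.13 g/L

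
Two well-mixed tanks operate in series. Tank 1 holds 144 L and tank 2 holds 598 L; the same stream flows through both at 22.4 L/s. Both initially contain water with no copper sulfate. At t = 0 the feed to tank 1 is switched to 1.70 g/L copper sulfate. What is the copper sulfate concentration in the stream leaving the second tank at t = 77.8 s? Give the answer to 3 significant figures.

1.58 g/L

Each tank obeys Vᵢ dCᵢ/dt = Q(Cᵢ₋₁ − Cᵢ), so τᵢ = Vᵢ/Q.
τ₁ = 144/22.4 = 6.4286 s; τ₂ = 598/22.4 = 26.696 s.
Solving the cascade with C₁(0)=C₂(0)=0 gives C₂(t) = C_in[1 − (τ₁ e^(−t/τ₁) − τ₂ e^(−t/τ₂))/(τ₁ − τ₂)].
At t = 77.8: e^(−t/τ₁) = 5.5472e-06, e^(−t/τ₂) = 0.054245.
C₂ = 1.70·[1 − (6.4286·5.5472e-06 − 26.696·0.054245)/(-20.268)] = 1.70·0.92855 = 1.5785 g/L.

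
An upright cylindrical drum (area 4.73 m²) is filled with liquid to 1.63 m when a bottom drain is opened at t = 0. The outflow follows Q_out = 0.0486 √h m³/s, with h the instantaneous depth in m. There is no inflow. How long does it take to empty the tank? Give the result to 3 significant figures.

Unsteady balance on liquid volume: A dh/dt = −0.0486 √h.
Separate and integrate: 2(√h − √h₀) = −(0.0486/A) t.
Set h = 0: 2√h₀ = (0.0486/A) t_empty ⇒ t_empty = 2A√h₀/0.0486.
t_empty = 2·4.73·√1.63/0.0486 = 9.4600·1.2767/0.0486 = 248.51 s.

249 s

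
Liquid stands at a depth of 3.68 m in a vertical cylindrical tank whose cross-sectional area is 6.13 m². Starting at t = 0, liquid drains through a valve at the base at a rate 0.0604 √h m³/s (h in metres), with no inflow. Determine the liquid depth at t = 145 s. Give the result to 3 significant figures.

1.45 m

With no inflow, A dh/dt = −0.0604 √h.
This is separable: 2 d(√h)/dt = −0.0604/A, so √h = √h₀ − (0.0604/(2A)) t.
√h = √3.68 − 0.0604·145/(2·6.13) = 1.9183 − 0.71436 = 1.2040.
h = 1.2040² = 1.4496 m.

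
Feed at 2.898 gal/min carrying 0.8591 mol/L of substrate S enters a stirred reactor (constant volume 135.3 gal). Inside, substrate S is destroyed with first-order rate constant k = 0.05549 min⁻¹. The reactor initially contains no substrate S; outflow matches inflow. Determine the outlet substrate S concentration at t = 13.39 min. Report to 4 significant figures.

0.1538 mol/L

Species balance: V dC/dt = Q C_in − Q C − k V C.
dC/dt = (Q/V) C_in − (Q/V + k) C; effective rate a = Q/V + k = 0.0214191 + 0.05549 = 0.0769091 min⁻¹.
C_ss = Q C_in/(Q + kV) = 0.239258 mol/L; C(t) = C_ss + (C₀ − C_ss) e^(−a t).
C(13.39) = 0.239258 + (-0.239258)·e^(−0.0769091·13.39) = 0.239258 + (-0.239258)·0.357074 = 0.153825 mol/L.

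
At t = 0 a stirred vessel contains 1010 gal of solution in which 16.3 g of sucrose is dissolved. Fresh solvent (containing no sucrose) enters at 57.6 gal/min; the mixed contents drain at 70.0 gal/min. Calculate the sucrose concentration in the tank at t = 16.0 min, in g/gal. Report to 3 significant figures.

Let m(t) be the amount of sucrose. Volume: V(t) = V₀ + (Q_in − Q_out) t = 1010 − 12.400 t; V(16.0) = 811.60 gal.
Species balance (pure solvent in): dm/dt = −Q_out · m/V(t).
Separate: dm/m = −Q_out dt/V(t) ⇒ ln(m/m₀) = −(Q_out/(Q_in−Q_out)) ln(V/V₀).
m = m₀ (V₀/V)^(Q_out/(Q_in−Q_out)) = 16.3 × (1010/811.60)^(-5.6452) = 4.7426 g.
C = m/V = 4.7426/811.60 = 0.0058435 g/gal.

0.00584 g/gal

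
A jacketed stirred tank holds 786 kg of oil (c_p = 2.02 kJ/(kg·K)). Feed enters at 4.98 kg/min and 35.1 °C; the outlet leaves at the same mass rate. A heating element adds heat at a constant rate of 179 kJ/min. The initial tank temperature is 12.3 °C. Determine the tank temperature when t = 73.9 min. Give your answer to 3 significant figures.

27.5 °C

M c_p dT/dt = ṁ c_p (T_in − T) + Q̇.
τ = M/ṁ = 157.83 min; T_ss = T_in + Q̇/(ṁ c_p) = 35.1 + 179/(4.98·2.02) = 52.894 °C.
This is linear first-order; T(t) = T_ss + (T₀ − T_ss) e^(−t/τ).
T(73.9) = 52.894 + (-40.594)·e^(−73.9/157.83) = 52.894 + (-40.594)·0.62611 = 27.477 °C.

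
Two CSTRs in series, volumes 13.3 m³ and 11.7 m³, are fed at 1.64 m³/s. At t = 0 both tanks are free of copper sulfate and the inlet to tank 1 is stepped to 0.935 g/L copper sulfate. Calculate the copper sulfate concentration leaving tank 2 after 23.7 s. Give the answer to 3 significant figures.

Species balance on tank i: dCᵢ/dt = (Cᵢ₋₁ − Cᵢ)/τᵢ with τᵢ = Vᵢ/Q.
τ₁ = 13.3/1.64 = 8.1098 s; τ₂ = 11.7/1.64 = 7.1341 s.
Tank 1: C₁ = C_in(1 − e^(−t/τ₁)). Tank 2 (τ₁ ≠ τ₂): C₂ = C_in[1 − (τ₁ e^(−t/τ₁) − τ₂ e^(−t/τ₂))/(τ₁ − τ₂)].
At t = 23.7: e^(−t/τ₁) = 0.053804, e^(−t/τ₂) = 0.036079.
C₂ = 0.935·[1 − (8.1098·0.053804 − 7.1341·0.036079)/(0.97561)] = 0.935·0.81658 = 0.76350 g/L.

0.764 g/L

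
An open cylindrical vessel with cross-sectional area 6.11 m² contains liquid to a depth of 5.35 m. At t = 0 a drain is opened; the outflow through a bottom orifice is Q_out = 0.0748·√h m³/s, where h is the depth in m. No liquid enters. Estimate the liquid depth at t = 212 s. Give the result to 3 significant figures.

1.03 m

Volume balance on the tank: A dh/dt = −0.0748 √h.
This is separable: 2 d(√h)/dt = −0.0748/A, so √h = √h₀ − (0.0748/(2A)) t.
√h = √5.35 − 0.0748·212/(2·6.11) = 2.3130 − 1.2977 = 1.0153.
h = 1.0153² = 1.0309 m.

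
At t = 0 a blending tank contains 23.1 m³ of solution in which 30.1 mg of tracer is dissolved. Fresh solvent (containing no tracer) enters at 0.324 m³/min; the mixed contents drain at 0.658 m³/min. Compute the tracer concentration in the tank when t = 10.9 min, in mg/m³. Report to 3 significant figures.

1.10 mg/m³

Total volume: dV/dt = Q_in − Q_out = -0.33400 m³/min, so V(t) = 23.1 − 0.33400 t and V(10.9) = 19.459 m³.
Species balance (pure solvent in): dm/dt = −Q_out · m/V(t).
dm/m = −Q_out dt/(V₀ − 0.33400 t); integrating gives ln(m/m₀) = −(Q_out/(Q_in−Q_out)) ln(V/V₀).
m = m₀ (V₀/V)^(Q_out/(Q_in−Q_out)) = 30.1 × (23.1/19.459)^(-1.9701) = 21.470 mg.
C = m/V = 21.470/19.459 = 1.1033 mg/m³.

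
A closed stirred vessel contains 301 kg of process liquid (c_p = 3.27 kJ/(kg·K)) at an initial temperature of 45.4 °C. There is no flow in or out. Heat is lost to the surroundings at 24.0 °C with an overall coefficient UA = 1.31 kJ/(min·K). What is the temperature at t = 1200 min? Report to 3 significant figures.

28.3 °C

M c_p dT/dt = −UA(T − T_amb).
dT/dt = (T_ss − T)/τ with T_ss = T_amb = 24.000 °C, τ = M c_p/UA = 301·3.27/1.31 = 751.35 min.
Integrating: T(t) = T_ss + (T₀ − T_ss) e^(−t/τ).
T(1200) = 24.000 + (21.400)·0.20248 = 28.333 °C.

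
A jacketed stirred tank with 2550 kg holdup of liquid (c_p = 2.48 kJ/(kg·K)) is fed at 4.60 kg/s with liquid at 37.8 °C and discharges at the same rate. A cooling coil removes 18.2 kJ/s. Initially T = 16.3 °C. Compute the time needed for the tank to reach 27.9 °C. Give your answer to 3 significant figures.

485 s

M c_p dT/dt = ṁ c_p (T_in − T) − Q̇.
τ = M/ṁ = 554.35 s; T_ss = T_in − Q̇/(ṁ c_p) = 36.205 °C.
T(t) = T_ss + (T₀ − T_ss) e^(−t/τ). Set T = 27.9:
e^(−t/τ) = (27.9 − 36.205)/(16.3 − 36.205) = 0.41722
t = −554.35 · ln(0.41722) = 484.58 s.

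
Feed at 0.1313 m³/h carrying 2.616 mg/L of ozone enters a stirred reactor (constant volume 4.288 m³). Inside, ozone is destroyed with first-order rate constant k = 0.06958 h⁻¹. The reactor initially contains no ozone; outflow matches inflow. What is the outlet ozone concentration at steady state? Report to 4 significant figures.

0.7994 mg/L

V dC/dt = Q(C_in − C) − k V C.
Steady state (dC/dt = 0): C_ss = Q C_in/(Q + kV) = C_in/(1 + kV/Q).
C_ss = 0.1313·2.616/(0.1313 + 0.06958·4.288) = 0.343481/0.429659 = 0.799426 mg/L.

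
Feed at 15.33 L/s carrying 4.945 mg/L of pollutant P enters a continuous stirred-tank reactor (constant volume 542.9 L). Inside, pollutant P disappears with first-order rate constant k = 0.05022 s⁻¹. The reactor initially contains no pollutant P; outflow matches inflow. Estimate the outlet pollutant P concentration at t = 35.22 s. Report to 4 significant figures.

1.667 mg/L

V dC/dt = Q(C_in − C) − k V C.
dC/dt = (Q/V) C_in − (Q/V + k) C; effective rate a = Q/V + k = 0.0282372 + 0.05022 = 0.0784572 s⁻¹.
C_ss = Q C_in/(Q + kV) = 1.77974 mg/L; C(t) = C_ss + (C₀ − C_ss) e^(−a t).
C(35.22) = 1.77974 + (-1.77974)·e^(−0.0784572·35.22) = 1.77974 + (-1.77974)·0.0630855 = 1.66746 mg/L.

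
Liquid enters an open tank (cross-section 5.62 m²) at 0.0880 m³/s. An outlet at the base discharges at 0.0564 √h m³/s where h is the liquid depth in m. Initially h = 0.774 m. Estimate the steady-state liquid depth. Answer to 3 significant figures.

Unsteady balance on liquid volume: A dh/dt = Q_in − 0.0564 √h. At steady state dh/dt = 0:
Q_in = 0.0564 √h_ss ⇒ √h_ss = 0.0880/0.0564 = 1.5603.
h_ss = 1.5603² = 2.4345 m. (Since h₀ = 0.774 m < h_ss, the level will rise toward this value.)

2.43 m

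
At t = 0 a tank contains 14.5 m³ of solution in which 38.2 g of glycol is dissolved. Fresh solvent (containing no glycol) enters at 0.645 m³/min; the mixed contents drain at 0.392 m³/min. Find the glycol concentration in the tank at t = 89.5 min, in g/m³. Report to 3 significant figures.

0.239 g/m³

Let m(t) be the amount of glycol. Volume: V(t) = V₀ + (Q_in − Q_out) t = 14.5 + 0.25300 t; V(89.5) = 37.144 m³.
No glycol enters, so dm/dt = −Q_out · (m/V).
dm/m = −Q_out dt/(V₀ + 0.25300 t); integrating gives ln(m/m₀) = −(Q_out/(Q_in−Q_out)) ln(V/V₀).
m = m₀ (V₀/V)^(Q_out/(Q_in−Q_out)) = 38.2 × (14.5/37.144)^(1.5494) = 8.8942 g.
C = m/V = 8.8942/37.144 = 0.23946 g/m³.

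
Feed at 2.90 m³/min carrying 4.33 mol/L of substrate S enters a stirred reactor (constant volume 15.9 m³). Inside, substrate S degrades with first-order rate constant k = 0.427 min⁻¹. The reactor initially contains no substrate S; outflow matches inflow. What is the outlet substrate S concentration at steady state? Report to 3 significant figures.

V dC/dt = Q(C_in − C) − k V C.
At steady state: 0 = Q C_in − (Q + kV) C_ss, so C_ss = Q C_in/(Q + kV).
C_ss = 2.90·4.33/(2.90 + 0.427·15.9) = 12.557/9.6893 = 1.2960 mol/L.

1.30 mol/L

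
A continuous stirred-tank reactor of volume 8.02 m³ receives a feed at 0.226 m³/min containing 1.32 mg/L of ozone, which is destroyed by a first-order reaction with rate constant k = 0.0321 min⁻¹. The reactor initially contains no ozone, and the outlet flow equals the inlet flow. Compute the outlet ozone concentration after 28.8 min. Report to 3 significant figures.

Accumulation = in − out − consumed: V dC/dt = Q C_in − Q C − k V C.
This is linear with rate a = Q/V + k = 0.060280 min⁻¹.
C_ss = Q C_in/(Q + kV) = 0.61708 mg/L; C(t) = C_ss + (C₀ − C_ss) e^(−a t).
C(28.8) = 0.61708 + (-0.61708)·e^(−0.060280·28.8) = 0.61708 + (-0.61708)·0.17621 = 0.50834 mg/L.

0.508 mg/L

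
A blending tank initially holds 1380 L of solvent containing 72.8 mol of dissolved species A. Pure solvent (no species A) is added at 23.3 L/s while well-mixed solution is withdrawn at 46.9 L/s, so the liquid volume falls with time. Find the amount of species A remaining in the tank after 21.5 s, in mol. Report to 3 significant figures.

Let m(t) be the amount of species A. Volume: V(t) = V₀ + (Q_in − Q_out) t = 1380 − 23.600 t; V(21.5) = 872.60 L.
Solute balance: dm/dt = 0 − Q_out C = −Q_out m/V(t).
dm/m = −Q_out dt/(V₀ − 23.600 t); integrating gives ln(m/m₀) = −(Q_out/(Q_in−Q_out)) ln(V/V₀).
m = m₀ (V₀/V)^(Q_out/(Q_in−Q_out)) = 72.8 × (1380/872.60)^(-1.9873) = 29.278 mol.

29.3 mol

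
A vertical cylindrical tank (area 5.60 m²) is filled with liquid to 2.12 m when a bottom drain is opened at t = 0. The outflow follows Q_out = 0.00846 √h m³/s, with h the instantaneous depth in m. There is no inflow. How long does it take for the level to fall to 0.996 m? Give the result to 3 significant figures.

606 s

A dh/dt = −Q_out = −0.00846 √h.
∫ h^(−1/2) dh = −(0.00846/A) ∫ dt, giving 2√h = 2√h₀ − (0.00846/A) t.
t = 2A(√h₀ − √h)/0.00846 = 2·5.60·(√2.12 − √0.996)/0.00846
  = 11.200 × (1.4560 − 0.99800) / 0.00846 = 606.37 s.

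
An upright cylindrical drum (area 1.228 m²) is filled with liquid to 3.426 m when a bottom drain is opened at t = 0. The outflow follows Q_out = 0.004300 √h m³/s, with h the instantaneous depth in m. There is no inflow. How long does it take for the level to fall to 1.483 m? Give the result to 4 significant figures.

361.6 s

With no inflow, A dh/dt = −0.004300 √h.
This is separable: 2 d(√h)/dt = −0.004300/A, so √h = √h₀ − (0.004300/(2A)) t.
t = 2A(√h₀ − √h)/0.004300 = 2·1.228·(√3.426 − √1.483)/0.004300
  = 2.45600 × (1.85095 − 1.21778) / 0.004300 = 361.638 s.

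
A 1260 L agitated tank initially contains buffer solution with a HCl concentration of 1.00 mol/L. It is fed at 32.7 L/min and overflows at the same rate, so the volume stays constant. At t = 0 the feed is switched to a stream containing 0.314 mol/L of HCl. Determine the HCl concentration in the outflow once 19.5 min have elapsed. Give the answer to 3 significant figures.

0.728 mol/L

Accumulation = in − out for the solute gives V dC/dt = Q(C_in − C).
Rewrite as dC/dt + C/τ = C_in/τ, τ = V/Q = 38.532 min.
This is linear first-order; C(t) = C_in + (C₀ − C_in) e^(−t/τ).
C(19.5) = 0.314 + (1.00 − 0.314)·e^(−19.5/38.532) = 0.314 + (0.68600)·0.60286 = 0.72756 mol/L.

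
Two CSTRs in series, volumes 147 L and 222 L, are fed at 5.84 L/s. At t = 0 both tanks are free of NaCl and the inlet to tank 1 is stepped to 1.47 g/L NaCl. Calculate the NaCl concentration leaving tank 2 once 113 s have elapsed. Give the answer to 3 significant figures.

Each tank obeys Vᵢ dCᵢ/dt = Q(Cᵢ₋₁ − Cᵢ), so τᵢ = Vᵢ/Q.
τ₁ = 147/5.84 = 25.171 s; τ₂ = 222/5.84 = 38.014 s.
Solving the cascade with C₁(0)=C₂(0)=0 gives C₂(t) = C_in[1 − (τ₁ e^(−t/τ₁) − τ₂ e^(−t/τ₂))/(τ₁ − τ₂)].
At t = 113: e^(−t/τ₁) = 0.011229, e^(−t/τ₂) = 0.051169.
C₂ = 1.47·[1 − (25.171·0.011229 − 38.014·0.051169)/(-12.842)] = 1.47·0.87055 = 1.2797 g/L.

1.28 g/L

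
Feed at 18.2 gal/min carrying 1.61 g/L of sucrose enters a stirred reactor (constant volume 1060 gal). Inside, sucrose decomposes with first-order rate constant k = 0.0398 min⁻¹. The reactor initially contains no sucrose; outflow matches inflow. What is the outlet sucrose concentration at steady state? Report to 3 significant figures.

Accumulation = in − out − consumed: V dC/dt = Q C_in − Q C − k V C.
Steady state (dC/dt = 0): C_ss = Q C_in/(Q + kV) = C_in/(1 + kV/Q).
C_ss = 18.2·1.61/(18.2 + 0.0398·1060) = 29.302/60.388 = 0.48523 g/L.

0.485 g/L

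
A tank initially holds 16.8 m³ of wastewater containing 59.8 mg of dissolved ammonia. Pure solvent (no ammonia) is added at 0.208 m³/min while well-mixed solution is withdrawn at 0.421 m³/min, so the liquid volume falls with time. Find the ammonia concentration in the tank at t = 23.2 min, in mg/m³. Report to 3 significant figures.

Let m(t) be the amount of ammonia. Volume: V(t) = V₀ + (Q_in − Q_out) t = 16.8 − 0.21300 t; V(23.2) = 11.858 m³.
No ammonia enters, so dm/dt = −Q_out · (m/V).
dm/m = −Q_out dt/(V₀ − 0.21300 t); integrating gives ln(m/m₀) = −(Q_out/(Q_in−Q_out)) ln(V/V₀).
m = m₀ (V₀/V)^(Q_out/(Q_in−Q_out)) = 59.8 × (16.8/11.858)^(-1.9765) = 30.039 mg.
C = m/V = 30.039/11.858 = 2.5331 mg/m³.

2.53 mg/m³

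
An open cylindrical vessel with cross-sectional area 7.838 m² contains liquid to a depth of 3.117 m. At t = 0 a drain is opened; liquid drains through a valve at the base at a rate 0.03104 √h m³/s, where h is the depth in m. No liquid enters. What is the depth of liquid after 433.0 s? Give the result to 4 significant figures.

Accumulation of liquid (constant cross-section A): A dh/dt = −0.03104 √h.
∫ h^(−1/2) dh = −(0.03104/A) ∫ dt, giving 2√h = 2√h₀ − (0.03104/A) t.
√h = √3.117 − 0.03104·433.0/(2·7.838) = 1.76550 − 0.857382 = 0.908121.
h = 0.908121² = 0.824683 m.

0.8247 m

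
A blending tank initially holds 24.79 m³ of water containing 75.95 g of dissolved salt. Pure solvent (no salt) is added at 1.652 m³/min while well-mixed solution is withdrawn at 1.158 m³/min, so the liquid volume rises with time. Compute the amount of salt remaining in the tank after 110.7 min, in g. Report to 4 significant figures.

Total volume: dV/dt = Q_in − Q_out = 0.494000 m³/min, so V(t) = 24.79 + 0.494000 t and V(110.7) = 79.4758 m³.
Species balance (pure solvent in): dm/dt = −Q_out · m/V(t).
Separate: dm/m = −Q_out dt/V(t) ⇒ ln(m/m₀) = −(Q_out/(Q_in−Q_out)) ln(V/V₀).
m = m₀ (V₀/V)^(Q_out/(Q_in−Q_out)) = 75.95 × (24.79/79.4758)^(2.34413) = 4.94875 g.

4.949 g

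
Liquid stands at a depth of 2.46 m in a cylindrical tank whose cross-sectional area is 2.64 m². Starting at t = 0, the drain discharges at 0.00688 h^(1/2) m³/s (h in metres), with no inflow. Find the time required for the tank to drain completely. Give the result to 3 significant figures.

1200 s

Mass balance (ρ constant): A dh/dt = −0.00688 √h.
This is separable: 2 d(√h)/dt = −0.00688/A, so √h = √h₀ − (0.00688/(2A)) t.
Set h = 0: 2√h₀ = (0.00688/A) t_empty ⇒ t_empty = 2A√h₀/0.00688.
t_empty = 2·2.64·√2.46/0.00688 = 5.2800·1.5684/0.00688 = 1203.7 s.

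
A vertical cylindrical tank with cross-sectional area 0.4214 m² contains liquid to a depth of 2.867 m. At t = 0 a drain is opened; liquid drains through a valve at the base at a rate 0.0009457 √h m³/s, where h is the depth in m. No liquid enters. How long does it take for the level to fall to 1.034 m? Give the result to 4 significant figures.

602.8 s

With no inflow, A dh/dt = −0.0009457 √h.
This is separable: 2 d(√h)/dt = −0.0009457/A, so √h = √h₀ − (0.0009457/(2A)) t.
t = 2A(√h₀ − √h)/0.0009457 = 2·0.4214·(√2.867 − √1.034)/0.0009457
  = 0.842800 × (1.69322 − 1.01686) / 0.0009457 = 602.770 s.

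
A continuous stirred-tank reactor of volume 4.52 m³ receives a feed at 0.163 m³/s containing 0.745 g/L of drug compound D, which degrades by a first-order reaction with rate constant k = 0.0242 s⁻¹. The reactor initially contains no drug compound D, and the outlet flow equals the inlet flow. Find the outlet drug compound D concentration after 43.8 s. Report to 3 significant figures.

V dC/dt = Q(C_in − C) − k V C.
dC/dt = (Q/V) C_in − (Q/V + k) C; effective rate a = Q/V + k = 0.036062 + 0.0242 = 0.060262 s⁻¹.
C_ss = Q C_in/(Q + kV) = 0.44582 g/L; C(t) = C_ss + (C₀ − C_ss) e^(−a t).
C(43.8) = 0.44582 + (-0.44582)·e^(−0.060262·43.8) = 0.44582 + (-0.44582)·0.071399 = 0.41399 g/L.

0.414 g/L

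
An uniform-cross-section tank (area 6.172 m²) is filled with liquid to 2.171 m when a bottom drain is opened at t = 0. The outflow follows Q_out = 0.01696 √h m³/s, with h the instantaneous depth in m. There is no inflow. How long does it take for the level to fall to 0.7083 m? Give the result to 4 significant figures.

459.9 s

Accumulation of liquid (constant cross-section A): A dh/dt = −0.01696 √h.
Separate and integrate: 2(√h − √h₀) = −(0.01696/A) t.
t = 2A(√h₀ − √h)/0.01696 = 2·6.172·(√2.171 − √0.7083)/0.01696
  = 12.3440 × (1.47343 − 0.841606) / 0.01696 = 459.862 s.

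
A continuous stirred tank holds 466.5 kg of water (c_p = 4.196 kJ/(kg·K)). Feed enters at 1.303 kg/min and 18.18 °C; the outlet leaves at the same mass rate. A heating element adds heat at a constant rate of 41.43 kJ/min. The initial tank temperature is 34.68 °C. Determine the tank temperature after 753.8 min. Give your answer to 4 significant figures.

M c_p dT/dt = ṁ c_p (T_in − T) + Q̇.
τ = M/ṁ = 358.020 min; T_ss = T_in + Q̇/(ṁ c_p) = 18.18 + 41.43/(1.303·4.196) = 25.7577 °C.
This is linear first-order; T(t) = T_ss + (T₀ − T_ss) e^(−t/τ).
T(753.8) = 25.7577 + (8.92234)·e^(−753.8/358.020) = 25.7577 + (8.92234)·0.121789 = 26.8443 °C.

26.84 °C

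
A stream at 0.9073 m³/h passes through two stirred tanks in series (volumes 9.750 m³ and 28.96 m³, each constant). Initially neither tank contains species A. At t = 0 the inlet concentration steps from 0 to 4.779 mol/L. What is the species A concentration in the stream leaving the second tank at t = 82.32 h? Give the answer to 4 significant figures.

4.234 mol/L

Species balance on tank i: dCᵢ/dt = (Cᵢ₋₁ − Cᵢ)/τᵢ with τᵢ = Vᵢ/Q.
τ₁ = 9.750/0.9073 = 10.7462 h; τ₂ = 28.96/0.9073 = 31.9189 h.
Tank 1: C₁ = C_in(1 − e^(−t/τ₁)). Tank 2 (τ₁ ≠ τ₂): C₂ = C_in[1 − (τ₁ e^(−t/τ₁) − τ₂ e^(−t/τ₂))/(τ₁ − τ₂)].
At t = 82.32: e^(−t/τ₁) = 0.000471117, e^(−t/τ₂) = 0.0758469.
C₂ = 4.779·[1 − (10.7462·0.000471117 − 31.9189·0.0758469)/(-21.1727)] = 4.779·0.885896 = 4.23370 mol/L.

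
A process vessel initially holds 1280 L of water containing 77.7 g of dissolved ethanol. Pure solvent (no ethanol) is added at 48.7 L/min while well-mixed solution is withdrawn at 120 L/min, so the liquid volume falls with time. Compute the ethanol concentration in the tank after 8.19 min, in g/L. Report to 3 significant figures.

Let m(t) be the amount of ethanol. Volume: V(t) = V₀ + (Q_in − Q_out) t = 1280 − 71.300 t; V(8.19) = 696.05 L.
No ethanol enters, so dm/dt = −Q_out · (m/V).
Separate: dm/m = −Q_out dt/V(t) ⇒ ln(m/m₀) = −(Q_out/(Q_in−Q_out)) ln(V/V₀).
m = m₀ (V₀/V)^(Q_out/(Q_in−Q_out)) = 77.7 × (1280/696.05)^(-1.6830) = 27.871 g.
C = m/V = 27.871/696.05 = 0.040041 g/L.

0.0400 g/L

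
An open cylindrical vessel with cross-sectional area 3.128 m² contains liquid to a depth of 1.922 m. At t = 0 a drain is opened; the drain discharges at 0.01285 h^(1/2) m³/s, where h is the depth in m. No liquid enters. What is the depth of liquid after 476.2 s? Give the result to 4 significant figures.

0.1667 m

With no inflow, A dh/dt = −0.01285 √h.
Separate and integrate: 2(√h − √h₀) = −(0.01285/A) t.
√h = √1.922 − 0.01285·476.2/(2·3.128) = 1.38636 − 0.978128 = 0.408234.
h = 0.408234² = 0.166655 m.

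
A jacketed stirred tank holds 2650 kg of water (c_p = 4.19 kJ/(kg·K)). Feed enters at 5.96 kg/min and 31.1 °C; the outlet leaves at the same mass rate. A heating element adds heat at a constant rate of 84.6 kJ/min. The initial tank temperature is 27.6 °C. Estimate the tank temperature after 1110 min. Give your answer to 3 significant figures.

33.9 °C

M c_p dT/dt = ṁ c_p (T_in − T) + Q̇.
Rearrange: dT/dt = (T_ss − T)/τ with τ = M/ṁ = 444.63 min and T_ss = T_in + Q̇/(ṁ c_p) = 34.488 °C.
T approaches T_ss exponentially: T(t) = T_ss + (T₀ − T_ss) e^(−t/τ).
T(1110) = 34.488 + (-6.8877)·e^(−1110/444.63) = 34.488 + (-6.8877)·0.082377 = 33.920 °C.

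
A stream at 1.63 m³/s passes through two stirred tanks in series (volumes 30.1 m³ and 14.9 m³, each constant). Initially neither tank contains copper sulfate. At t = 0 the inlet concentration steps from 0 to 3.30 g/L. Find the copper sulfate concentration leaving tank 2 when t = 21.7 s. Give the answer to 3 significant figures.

1.58 g/L

Each tank obeys Vᵢ dCᵢ/dt = Q(Cᵢ₋₁ − Cᵢ), so τᵢ = Vᵢ/Q.
τ₁ = 30.1/1.63 = 18.466 s; τ₂ = 14.9/1.63 = 9.1411 s.
Solving the cascade with C₁(0)=C₂(0)=0 gives C₂(t) = C_in[1 − (τ₁ e^(−t/τ₁) − τ₂ e^(−t/τ₂))/(τ₁ − τ₂)].
At t = 21.7: e^(−t/τ₁) = 0.30878, e^(−t/τ₂) = 0.093118.
C₂ = 3.30·[1 − (18.466·0.30878 − 9.1411·0.093118)/(9.3252)] = 3.30·0.47981 = 1.5834 g/L.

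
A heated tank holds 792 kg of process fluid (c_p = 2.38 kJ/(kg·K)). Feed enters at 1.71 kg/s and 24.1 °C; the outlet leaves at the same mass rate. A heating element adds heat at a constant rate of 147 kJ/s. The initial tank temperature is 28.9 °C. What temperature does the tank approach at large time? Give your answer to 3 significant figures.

60.2 °C

M c_p dT/dt = ṁ c_p (T_in − T) + Q̇.
At steady state dT/dt = 0 ⇒ T_ss = T_in + Q̇/(ṁ c_p) = 24.1 + 147/(1.71·2.38) = 60.220 °C.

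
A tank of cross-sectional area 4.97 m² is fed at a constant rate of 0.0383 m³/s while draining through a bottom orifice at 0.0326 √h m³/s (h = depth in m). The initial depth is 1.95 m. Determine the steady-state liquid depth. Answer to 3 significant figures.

1.38 m

Accumulation of liquid (constant cross-section A): A dh/dt = Q_in − 0.0326 √h. At steady state dh/dt = 0:
Q_in = 0.0326 √h_ss ⇒ √h_ss = 0.0383/0.0326 = 1.1748.
h_ss = 1.1748² = 1.3803 m. (Since h₀ = 1.95 m > h_ss, the level will fall toward this value.)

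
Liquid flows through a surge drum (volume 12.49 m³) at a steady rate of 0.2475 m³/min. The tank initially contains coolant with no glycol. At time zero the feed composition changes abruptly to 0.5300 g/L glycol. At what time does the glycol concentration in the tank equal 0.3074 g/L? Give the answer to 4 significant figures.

43.78 min

Species balance: V dC/dt = Q(C_in − C) ⇒ τ = V/Q = 50.4646 min.
C(t) = C_in + (C₀ − C_in) e^(−t/τ). Set C = 0.3074 and solve for t:
e^(−t/τ) = (C − C_in)/(C₀ − C_in) = (0.3074 − 0.5300)/(0 − 0.5300) = 0.420000
t = −τ ln(…) = 50.4646 × 0.867501 = 43.7781 min.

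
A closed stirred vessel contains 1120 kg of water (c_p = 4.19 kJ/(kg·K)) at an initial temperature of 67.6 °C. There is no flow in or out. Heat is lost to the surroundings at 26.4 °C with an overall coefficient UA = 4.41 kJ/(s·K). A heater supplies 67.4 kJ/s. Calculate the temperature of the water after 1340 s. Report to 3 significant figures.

Heat balance on the well-mixed liquid: M c_p dT/dt = −UA(T − T_amb) + Q̇.
dT/dt = (T_ss − T)/τ with T_ss = T_amb + Q̇/UA = 26.4 + 67.4/4.41 = 41.683 °C, τ = M c_p/UA = 1120·4.19/4.41 = 1064.1 s.
Integrating: T(t) = T_ss + (T₀ − T_ss) e^(−t/τ).
T(1340) = 41.683 + (25.917)·0.28387 = 49.040 °C.

49.0 °C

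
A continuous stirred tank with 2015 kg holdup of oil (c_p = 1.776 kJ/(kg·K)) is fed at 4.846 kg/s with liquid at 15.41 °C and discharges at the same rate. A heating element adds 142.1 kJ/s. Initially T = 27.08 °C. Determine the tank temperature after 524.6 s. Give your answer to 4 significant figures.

Unsteady energy balance on the tank contents: M c_p dT/dt = ṁ c_p (T_in − T) + 142.1.
Rearrange: dT/dt = (T_ss − T)/τ with τ = M/ṁ = 415.807 s and T_ss = T_in + Q̇/(ṁ c_p) = 31.9208 °C.
Solution: T(t) = T_ss + (T₀ − T_ss) e^(−t/τ).
T(524.6) = 31.9208 + (-4.84078)·e^(−524.6/415.807) = 31.9208 + (-4.84078)·0.283188 = 30.5499 °C.

30.55 °C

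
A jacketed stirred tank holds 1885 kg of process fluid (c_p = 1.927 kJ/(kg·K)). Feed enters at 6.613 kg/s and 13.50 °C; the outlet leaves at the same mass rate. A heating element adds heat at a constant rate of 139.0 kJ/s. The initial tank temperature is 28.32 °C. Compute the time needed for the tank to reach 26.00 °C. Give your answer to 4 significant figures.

256.2 s

M c_p dT/dt = ṁ c_p (T_in − T) + Q̇.
τ = M/ṁ = 285.045 s; T_ss = T_in + Q̇/(ṁ c_p) = 24.4077 °C.
T(t) = T_ss + (T₀ − T_ss) e^(−t/τ). Set T = 26.00:
e^(−t/τ) = (26.00 − 24.4077)/(28.32 − 24.4077) = 0.406993
t = −285.045 · ln(0.406993) = 256.243 s.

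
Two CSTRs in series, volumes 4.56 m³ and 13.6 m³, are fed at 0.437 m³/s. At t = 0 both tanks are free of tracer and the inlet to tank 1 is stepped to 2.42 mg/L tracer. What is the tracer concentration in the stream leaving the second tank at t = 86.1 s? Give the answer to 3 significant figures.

Species balance on tank i: dCᵢ/dt = (Cᵢ₋₁ − Cᵢ)/τᵢ with τᵢ = Vᵢ/Q.
τ₁ = 4.56/0.437 = 10.435 s; τ₂ = 13.6/0.437 = 31.121 s.
Solving the cascade with C₁(0)=C₂(0)=0 gives C₂(t) = C_in[1 − (τ₁ e^(−t/τ₁) − τ₂ e^(−t/τ₂))/(τ₁ − τ₂)].
At t = 86.1: e^(−t/τ₁) = 0.00026093, e^(−t/τ₂) = 0.062876.
C₂ = 2.42·[1 − (10.435·0.00026093 − 31.121·0.062876)/(-20.686)] = 2.42·0.90554 = 2.1914 mg/L.

2.19 mg/L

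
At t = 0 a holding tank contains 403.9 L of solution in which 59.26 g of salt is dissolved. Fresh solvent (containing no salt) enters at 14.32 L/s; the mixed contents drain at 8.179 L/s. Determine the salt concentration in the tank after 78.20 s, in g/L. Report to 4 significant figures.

Total volume: dV/dt = Q_in − Q_out = 6.14100 L/s, so V(t) = 403.9 + 6.14100 t and V(78.20) = 884.126 L.
Species balance (pure solvent in): dm/dt = −Q_out · m/V(t).
Separate: dm/m = −Q_out dt/V(t) ⇒ ln(m/m₀) = −(Q_out/(Q_in−Q_out)) ln(V/V₀).
m = m₀ (V₀/V)^(Q_out/(Q_in−Q_out)) = 59.26 × (403.9/884.126)^(1.33187) = 20.8740 g.
C = m/V = 20.8740/884.126 = 0.0236098 g/L.

0.02361 g/L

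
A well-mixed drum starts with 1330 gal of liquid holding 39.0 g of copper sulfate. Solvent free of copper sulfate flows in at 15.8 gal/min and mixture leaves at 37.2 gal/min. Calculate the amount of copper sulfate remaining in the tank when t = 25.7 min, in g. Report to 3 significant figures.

Let m(t) be the amount of copper sulfate. Volume: V(t) = V₀ + (Q_in − Q_out) t = 1330 − 21.400 t; V(25.7) = 780.02 gal.
No copper sulfate enters, so dm/dt = −Q_out · (m/V).
Separate: dm/m = −Q_out dt/V(t) ⇒ ln(m/m₀) = −(Q_out/(Q_in−Q_out)) ln(V/V₀).
m = m₀ (V₀/V)^(Q_out/(Q_in−Q_out)) = 39.0 × (1330/780.02)^(-1.7383) = 15.425 g.

15.4 g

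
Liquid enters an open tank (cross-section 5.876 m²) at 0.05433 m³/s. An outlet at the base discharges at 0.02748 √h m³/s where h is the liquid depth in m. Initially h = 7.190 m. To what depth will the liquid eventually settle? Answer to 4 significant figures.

Level balance: A dh/dt = 0.05433 − 0.02748 √h. Setting dh/dt = 0:
Q_in = 0.02748 √h_ss ⇒ √h_ss = 0.05433/0.02748 = 1.97707.
h_ss = 1.97707² = 3.90882 m. (Since h₀ = 7.190 m > h_ss, the level will fall toward this value.)

3.909 m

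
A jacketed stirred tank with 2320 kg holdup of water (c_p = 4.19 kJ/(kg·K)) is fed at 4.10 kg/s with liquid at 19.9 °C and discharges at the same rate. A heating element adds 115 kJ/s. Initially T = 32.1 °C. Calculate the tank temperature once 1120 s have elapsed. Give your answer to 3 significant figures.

Unsteady energy balance on the tank contents: M c_p dT/dt = ṁ c_p (T_in − T) + 115.
τ = M/ṁ = 565.85 s; T_ss = T_in + Q̇/(ṁ c_p) = 19.9 + 115/(4.10·4.19) = 26.594 °C.
This is linear first-order; T(t) = T_ss + (T₀ − T_ss) e^(−t/τ).
T(1120) = 26.594 + (5.5058)·e^(−1120/565.85) = 26.594 + (5.5058)·0.13816 = 27.355 °C.

27.4 °C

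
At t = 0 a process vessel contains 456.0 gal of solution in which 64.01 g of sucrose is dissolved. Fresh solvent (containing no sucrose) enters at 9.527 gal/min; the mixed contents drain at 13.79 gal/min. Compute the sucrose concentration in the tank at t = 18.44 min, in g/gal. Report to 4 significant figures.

Total volume: dV/dt = Q_in − Q_out = -4.26300 gal/min, so V(t) = 456.0 − 4.26300 t and V(18.44) = 377.390 gal.
No sucrose enters, so dm/dt = −Q_out · (m/V).
Separate: dm/m = −Q_out dt/V(t) ⇒ ln(m/m₀) = −(Q_out/(Q_in−Q_out)) ln(V/V₀).
m = m₀ (V₀/V)^(Q_out/(Q_in−Q_out)) = 64.01 × (456.0/377.390)^(-3.23481) = 34.7080 g.
C = m/V = 34.7080/377.390 = 0.0919685 g/gal.

0.09197 g/gal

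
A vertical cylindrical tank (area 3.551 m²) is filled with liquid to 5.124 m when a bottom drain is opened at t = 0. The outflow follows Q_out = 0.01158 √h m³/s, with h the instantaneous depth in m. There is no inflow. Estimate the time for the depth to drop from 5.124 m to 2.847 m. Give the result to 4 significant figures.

353.5 s

Accumulation of liquid (constant cross-section A): A dh/dt = −0.01158 √h.
Separate and integrate: 2(√h − √h₀) = −(0.01158/A) t.
t = 2A(√h₀ − √h)/0.01158 = 2·3.551·(√5.124 − √2.847)/0.01158
  = 7.10200 × (2.26363 − 1.68731) / 0.01158 = 353.456 s.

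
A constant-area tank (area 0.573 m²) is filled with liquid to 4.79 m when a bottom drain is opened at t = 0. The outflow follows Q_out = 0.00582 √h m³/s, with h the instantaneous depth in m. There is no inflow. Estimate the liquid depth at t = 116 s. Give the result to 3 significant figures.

Unsteady balance on liquid volume: A dh/dt = −0.00582 √h.
Separate and integrate: 2(√h − √h₀) = −(0.00582/A) t.
√h = √4.79 − 0.00582·116/(2·0.573) = 2.1886 − 0.58911 = 1.5995.
h = 1.5995² = 2.5584 m.

2.56 m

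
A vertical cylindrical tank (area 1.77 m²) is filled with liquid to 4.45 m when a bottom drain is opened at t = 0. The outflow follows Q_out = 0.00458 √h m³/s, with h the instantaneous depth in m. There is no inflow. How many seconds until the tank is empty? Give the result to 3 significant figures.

1630 s

Unsteady balance on liquid volume: A dh/dt = −0.00458 √h.
This is separable: 2 d(√h)/dt = −0.00458/A, so √h = √h₀ − (0.00458/(2A)) t.
Tank is empty when √h = 0: t_empty = 2A√h₀/0.00458.
t_empty = 2·1.77·√4.45/0.00458 = 3.5400·2.1095/0.00458 = 1630.5 s.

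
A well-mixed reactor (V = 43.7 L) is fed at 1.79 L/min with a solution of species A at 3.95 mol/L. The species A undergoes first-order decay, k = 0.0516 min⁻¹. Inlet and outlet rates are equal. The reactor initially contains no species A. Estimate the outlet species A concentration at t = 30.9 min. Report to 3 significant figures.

1.65 mol/L

Species balance: V dC/dt = Q C_in − Q C − k V C.
dC/dt = (Q/V) C_in − (Q/V + k) C; effective rate a = Q/V + k = 0.040961 + 0.0516 = 0.092561 min⁻¹.
C_ss = Q C_in/(Q + kV) = 1.7480 mol/L; C(t) = C_ss + (C₀ − C_ss) e^(−a t).
C(30.9) = 1.7480 + (-1.7480)·e^(−0.092561·30.9) = 1.7480 + (-1.7480)·0.057261 = 1.6479 mol/L.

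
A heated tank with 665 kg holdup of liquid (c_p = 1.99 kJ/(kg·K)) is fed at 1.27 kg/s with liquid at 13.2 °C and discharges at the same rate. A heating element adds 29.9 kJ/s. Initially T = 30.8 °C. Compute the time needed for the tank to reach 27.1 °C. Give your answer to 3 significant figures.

M c_p dT/dt = ṁ c_p (T_in − T) + Q̇.
τ = M/ṁ = 523.62 s; T_ss = T_in + Q̇/(ṁ c_p) = 25.031 °C.
T(t) = T_ss + (T₀ − T_ss) e^(−t/τ). Set T = 27.1:
e^(−t/τ) = (27.1 − 25.031)/(30.8 − 25.031) = 0.35866
t = −523.62 · ln(0.35866) = 536.91 s.

537 s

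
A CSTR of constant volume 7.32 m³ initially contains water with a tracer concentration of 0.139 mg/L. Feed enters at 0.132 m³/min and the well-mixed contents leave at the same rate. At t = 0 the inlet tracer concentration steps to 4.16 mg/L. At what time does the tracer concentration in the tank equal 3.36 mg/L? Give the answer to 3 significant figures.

Species balance on the tank: V dC/dt = Q(C_in − C), so τ = V/Q = 55.455 min.
C(t) = C_in + (C₀ − C_in) e^(−t/τ). Set C = 3.36 and solve for t:
e^(−t/τ) = (C − C_in)/(C₀ − C_in) = (3.36 − 4.16)/(0.139 − 4.16) = 0.19896
t = −τ ln(…) = 55.455 × 1.6147 = 89.541 min.

89.5 min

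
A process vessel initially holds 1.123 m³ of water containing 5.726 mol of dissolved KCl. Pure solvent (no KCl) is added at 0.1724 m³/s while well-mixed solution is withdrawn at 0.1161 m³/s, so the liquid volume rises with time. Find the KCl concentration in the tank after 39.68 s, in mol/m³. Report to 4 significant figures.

Total volume: dV/dt = Q_in − Q_out = 0.0563000 m³/s, so V(t) = 1.123 + 0.0563000 t and V(39.68) = 3.35698 m³.
Solute balance: dm/dt = 0 − Q_out C = −Q_out m/V(t).
dm/m = −Q_out dt/(V₀ + 0.0563000 t); integrating gives ln(m/m₀) = −(Q_out/(Q_in−Q_out)) ln(V/V₀).
m = m₀ (V₀/V)^(Q_out/(Q_in−Q_out)) = 5.726 × (1.123/3.35698)^(2.06217) = 0.598615 mol.
C = m/V = 0.598615/3.35698 = 0.178319 mol/m³.

0.1783 mol/m³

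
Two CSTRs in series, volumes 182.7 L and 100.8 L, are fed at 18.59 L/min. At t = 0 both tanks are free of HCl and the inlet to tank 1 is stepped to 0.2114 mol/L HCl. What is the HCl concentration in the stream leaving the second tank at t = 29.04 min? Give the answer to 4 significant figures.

0.1881 mol/L

Time constants: τᵢ = Vᵢ/Q for each well-mixed tank.
τ₁ = 182.7/18.59 = 9.82786 min; τ₂ = 100.8/18.59 = 5.42227 min.
Solving the cascade with C₁(0)=C₂(0)=0 gives C₂(t) = C_in[1 − (τ₁ e^(−t/τ₁) − τ₂ e^(−t/τ₂))/(τ₁ − τ₂)].
At t = 29.04: e^(−t/τ₁) = 0.0520858, e^(−t/τ₂) = 0.00472121.
C₂ = 0.2114·[1 − (9.82786·0.0520858 − 5.42227·0.00472121)/(4.40559)] = 0.2114·0.889619 = 0.188066 mol/L.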